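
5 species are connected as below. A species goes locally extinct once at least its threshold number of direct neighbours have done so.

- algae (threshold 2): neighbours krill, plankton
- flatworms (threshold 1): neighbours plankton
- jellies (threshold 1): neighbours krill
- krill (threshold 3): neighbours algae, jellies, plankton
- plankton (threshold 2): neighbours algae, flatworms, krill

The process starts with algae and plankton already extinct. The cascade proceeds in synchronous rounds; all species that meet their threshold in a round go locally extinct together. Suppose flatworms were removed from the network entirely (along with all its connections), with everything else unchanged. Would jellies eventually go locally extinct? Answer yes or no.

no

With flatworms removed:
Round 1 — algae, plankton go locally extinct (initial).
Round 2 — no new extinctions; cascade stops.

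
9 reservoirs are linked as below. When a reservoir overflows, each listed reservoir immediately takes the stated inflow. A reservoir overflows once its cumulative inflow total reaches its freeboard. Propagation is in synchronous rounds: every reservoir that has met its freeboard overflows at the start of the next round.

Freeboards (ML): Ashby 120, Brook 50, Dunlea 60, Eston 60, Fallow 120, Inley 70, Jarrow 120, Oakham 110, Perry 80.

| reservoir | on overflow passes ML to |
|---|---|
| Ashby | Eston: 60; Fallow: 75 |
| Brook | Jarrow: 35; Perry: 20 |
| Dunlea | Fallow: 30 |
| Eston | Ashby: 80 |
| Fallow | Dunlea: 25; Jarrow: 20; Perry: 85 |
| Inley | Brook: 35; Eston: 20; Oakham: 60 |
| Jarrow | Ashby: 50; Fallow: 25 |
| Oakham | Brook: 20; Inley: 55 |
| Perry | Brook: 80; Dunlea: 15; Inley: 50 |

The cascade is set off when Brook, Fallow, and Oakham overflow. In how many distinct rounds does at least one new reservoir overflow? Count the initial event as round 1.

3

Round 1 — Brook, Fallow, Oakham overflow (initial).
  Dunlea: +25 → 25 < 60
  Inley: +55 → 55 < 70
  Jarrow: +35+20 → 55 < 120
  Perry: +20+85 → 105 ≥ 80
Round 2 — Perry overflows.
  Dunlea: +15 → 40 < 60
  Inley: +50 → 105 ≥ 70
Round 3 — Inley overflows.
  Eston: +20 → 20 < 60
No further overflows.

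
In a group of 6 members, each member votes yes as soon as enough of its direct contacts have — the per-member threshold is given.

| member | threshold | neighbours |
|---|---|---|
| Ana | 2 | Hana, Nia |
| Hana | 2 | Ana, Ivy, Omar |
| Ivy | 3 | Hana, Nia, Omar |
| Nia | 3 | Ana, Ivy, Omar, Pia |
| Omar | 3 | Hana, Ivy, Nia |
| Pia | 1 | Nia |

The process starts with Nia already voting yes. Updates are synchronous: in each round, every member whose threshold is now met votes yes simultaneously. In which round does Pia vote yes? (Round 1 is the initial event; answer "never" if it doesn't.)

Round 1 — Nia votes yes (initial).
Round 2 — checking thresholds:
  Ana: 1 of 2 neighbours < 2, below threshold.
  Ivy: 1 of 3 neighbours < 3, below threshold.
  Omar: 1 of 3 neighbours < 3, below threshold.
  Pia: 1 of 1 neighbours ≥ 1, votes yes.
Round 3 — no new yes votes; cascade stops.

2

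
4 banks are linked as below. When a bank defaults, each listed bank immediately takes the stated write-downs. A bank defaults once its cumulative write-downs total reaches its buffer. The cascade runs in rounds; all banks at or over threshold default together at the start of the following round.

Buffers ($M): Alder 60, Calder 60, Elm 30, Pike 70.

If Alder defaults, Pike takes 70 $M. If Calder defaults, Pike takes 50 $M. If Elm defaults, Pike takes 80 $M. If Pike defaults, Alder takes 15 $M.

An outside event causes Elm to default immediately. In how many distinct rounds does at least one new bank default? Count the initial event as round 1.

Round 1 — Elm defaults (initial).
  Pike: +80 → 80 ≥ 70
Round 2 — Pike defaults.
  Alder: +15 → 15 < 60
No further defaults.

2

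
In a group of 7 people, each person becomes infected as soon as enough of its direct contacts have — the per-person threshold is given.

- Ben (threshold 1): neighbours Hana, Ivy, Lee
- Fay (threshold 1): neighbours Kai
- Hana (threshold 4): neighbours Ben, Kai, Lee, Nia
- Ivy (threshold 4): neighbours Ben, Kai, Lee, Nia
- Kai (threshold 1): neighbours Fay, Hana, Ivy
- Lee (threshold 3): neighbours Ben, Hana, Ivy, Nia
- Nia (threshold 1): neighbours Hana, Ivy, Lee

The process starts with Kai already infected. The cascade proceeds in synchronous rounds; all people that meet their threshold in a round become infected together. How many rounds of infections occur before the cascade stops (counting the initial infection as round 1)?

2

Round 1 — Kai becomes infected (initial).
Round 2 — checking thresholds:
  Fay: 1 of 1 neighbours ≥ 1, becomes infected.
  Hana: 1 of 4 neighbours < 4, not yet.
  Ivy: 1 of 4 neighbours < 4, not yet.
Round 3 — no new infections; cascade stops.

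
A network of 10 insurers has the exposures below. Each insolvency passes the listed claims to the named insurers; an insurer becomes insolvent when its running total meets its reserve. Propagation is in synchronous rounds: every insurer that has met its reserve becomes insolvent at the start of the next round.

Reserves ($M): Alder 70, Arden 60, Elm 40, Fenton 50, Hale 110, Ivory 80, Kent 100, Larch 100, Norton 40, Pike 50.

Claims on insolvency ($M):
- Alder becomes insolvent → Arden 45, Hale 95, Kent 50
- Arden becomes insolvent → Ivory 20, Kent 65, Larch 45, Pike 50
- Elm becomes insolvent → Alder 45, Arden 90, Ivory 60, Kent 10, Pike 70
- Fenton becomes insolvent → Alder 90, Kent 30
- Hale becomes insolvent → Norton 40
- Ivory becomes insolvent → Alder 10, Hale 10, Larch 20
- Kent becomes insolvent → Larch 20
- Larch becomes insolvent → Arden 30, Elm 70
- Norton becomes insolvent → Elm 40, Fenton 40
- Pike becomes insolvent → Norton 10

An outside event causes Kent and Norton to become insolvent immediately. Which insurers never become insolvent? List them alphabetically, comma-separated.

Alder, Fenton, Hale, Larch

Round 1 — Kent, Norton become insolvent (initial).
  Elm: +40 → 40 ≥ 40
  Fenton: +40 → 40 < 50
  Larch: +20 → 20 < 100
Round 2 — Elm becomes insolvent.
  Alder: +45 → 45 < 70
  Arden: +90 → 90 ≥ 60
  Ivory: +60 → 60 < 80
  Pike: +70 → 70 ≥ 50
Round 3 — Arden, Pike become insolvent.
  Ivory: +20 → 80 ≥ 80
  Larch: +45 → 65 < 100
Round 4 — Ivory becomes insolvent.
  Alder: +10 → 55 < 70
  Hale: +10 → 10 < 110
  Larch: +20 → 85 < 100
No further insolvencies.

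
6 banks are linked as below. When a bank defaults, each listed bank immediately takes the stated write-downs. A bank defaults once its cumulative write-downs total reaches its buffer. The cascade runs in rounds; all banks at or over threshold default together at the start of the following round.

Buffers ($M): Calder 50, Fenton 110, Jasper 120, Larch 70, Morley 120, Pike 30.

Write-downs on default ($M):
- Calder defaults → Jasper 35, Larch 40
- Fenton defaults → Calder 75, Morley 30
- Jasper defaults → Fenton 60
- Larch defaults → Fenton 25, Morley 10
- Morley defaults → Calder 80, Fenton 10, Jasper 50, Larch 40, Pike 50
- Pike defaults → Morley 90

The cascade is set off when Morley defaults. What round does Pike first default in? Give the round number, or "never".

Round 1 — Morley defaults (initial).
  Calder: +80 → 80 ≥ 50
  Fenton: +10 → 10 < 110
  Jasper: +50 → 50 < 120
  Larch: +40 → 40 < 70
  Pike: +50 → 50 ≥ 30
Round 2 — Calder, Pike default.
  Jasper: +35 → 85 < 120
  Larch: +40 → 80 ≥ 70
Round 3 — Larch defaults.
  Fenton: +25 → 35 < 110
No further defaults.

2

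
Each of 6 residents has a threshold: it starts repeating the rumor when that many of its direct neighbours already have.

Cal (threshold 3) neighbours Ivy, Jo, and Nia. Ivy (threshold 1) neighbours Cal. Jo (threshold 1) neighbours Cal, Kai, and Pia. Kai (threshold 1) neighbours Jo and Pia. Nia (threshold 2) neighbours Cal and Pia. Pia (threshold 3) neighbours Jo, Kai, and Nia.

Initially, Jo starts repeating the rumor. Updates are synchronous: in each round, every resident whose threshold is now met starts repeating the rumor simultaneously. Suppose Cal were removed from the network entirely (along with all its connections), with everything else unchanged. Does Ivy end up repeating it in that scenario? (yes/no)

With Cal removed:
Round 1 — Jo starts repeating the rumor (initial).
Round 2 — checking thresholds:
  Kai: 1 of 2 neighbours ≥ 1, starts repeating the rumor.
  Pia: 1 of 3 neighbours < 3, not yet.
Round 3 — no new spreads; cascade stops.

no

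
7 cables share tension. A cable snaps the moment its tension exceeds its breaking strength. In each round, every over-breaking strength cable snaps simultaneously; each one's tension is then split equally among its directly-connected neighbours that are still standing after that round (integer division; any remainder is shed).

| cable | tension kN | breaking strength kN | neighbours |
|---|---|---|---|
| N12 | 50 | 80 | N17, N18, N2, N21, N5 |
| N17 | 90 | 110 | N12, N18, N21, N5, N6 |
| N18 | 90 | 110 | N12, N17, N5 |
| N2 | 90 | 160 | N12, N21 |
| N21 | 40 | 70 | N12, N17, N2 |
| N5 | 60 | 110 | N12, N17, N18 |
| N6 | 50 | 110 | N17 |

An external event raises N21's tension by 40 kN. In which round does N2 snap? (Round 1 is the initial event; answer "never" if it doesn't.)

4

Round 1 — N21 at 80 > 70. N21 snaps.
  N21 sheds 80 kN to N12, N17, N2: 26 each (2 lost).
    N12: 50+26 = 76 ≤ 80
    N17: 90+26 = 116 > 110
    N2: 90+26 = 116 ≤ 160
Round 2 — N17 snaps.
  N17 sheds 116 kN to N12, N18, N5, N6: 29 each.
    N12: 76+29 = 105 > 80
    N18: 90+29 = 119 > 110
    N5: 60+29 = 89 ≤ 110
    N6: 50+29 = 79 ≤ 110
Round 3 — N12, N18 snap.
  N12 sheds 105 kN to N2, N5: 52 each (1 lost).
    N2: 116+52 = 168 > 160
    N5: 89+52 = 141 > 110
  N18 sheds 119 kN to N5: 119 each.
    N5: 141+119 = 260 > 110
Round 4 — N2, N5 snap.
  N2 sheds 168 kN: no online neighbours, lost.
  N5 sheds 260 kN: no online neighbours, lost.
No further breaks.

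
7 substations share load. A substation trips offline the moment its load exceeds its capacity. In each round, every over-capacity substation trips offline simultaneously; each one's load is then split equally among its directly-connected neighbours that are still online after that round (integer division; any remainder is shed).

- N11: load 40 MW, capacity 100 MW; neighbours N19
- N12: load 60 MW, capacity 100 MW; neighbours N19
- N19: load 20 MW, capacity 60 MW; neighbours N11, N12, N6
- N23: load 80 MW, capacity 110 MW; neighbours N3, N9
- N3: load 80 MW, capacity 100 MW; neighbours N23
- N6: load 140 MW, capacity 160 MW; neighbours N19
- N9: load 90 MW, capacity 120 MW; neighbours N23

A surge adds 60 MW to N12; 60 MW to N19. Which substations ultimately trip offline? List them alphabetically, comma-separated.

N12, N19, N6

Round 1 — N12 at 120 > 100; N19 at 80 > 60. N12, N19 trip offline.
  N12 sheds 120 MW: no online neighbours, lost.
  N19 sheds 80 MW to N11, N6: 40 each.
    N11: 40+40 = 80 ≤ 100
    N6: 140+40 = 180 > 160
Round 2 — N6 trips offline.
  N6 sheds 180 MW: no online neighbours, lost.
No further trips.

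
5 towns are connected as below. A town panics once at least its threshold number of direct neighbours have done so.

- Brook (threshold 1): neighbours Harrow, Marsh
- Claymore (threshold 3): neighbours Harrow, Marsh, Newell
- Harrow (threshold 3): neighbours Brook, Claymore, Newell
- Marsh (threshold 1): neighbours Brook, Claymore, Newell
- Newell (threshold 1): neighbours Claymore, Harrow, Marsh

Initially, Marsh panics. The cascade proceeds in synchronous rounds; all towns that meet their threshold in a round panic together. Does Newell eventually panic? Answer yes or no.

Round 1 — Marsh panics (initial).
Round 2 — checking thresholds:
  Brook: 1 of 2 neighbours ≥ 1, panics.
  Claymore: 1 of 3 neighbours < 3, not yet.
  Newell: 1 of 3 neighbours ≥ 1, panics.
Round 3 — no new panics; cascade stops.

yes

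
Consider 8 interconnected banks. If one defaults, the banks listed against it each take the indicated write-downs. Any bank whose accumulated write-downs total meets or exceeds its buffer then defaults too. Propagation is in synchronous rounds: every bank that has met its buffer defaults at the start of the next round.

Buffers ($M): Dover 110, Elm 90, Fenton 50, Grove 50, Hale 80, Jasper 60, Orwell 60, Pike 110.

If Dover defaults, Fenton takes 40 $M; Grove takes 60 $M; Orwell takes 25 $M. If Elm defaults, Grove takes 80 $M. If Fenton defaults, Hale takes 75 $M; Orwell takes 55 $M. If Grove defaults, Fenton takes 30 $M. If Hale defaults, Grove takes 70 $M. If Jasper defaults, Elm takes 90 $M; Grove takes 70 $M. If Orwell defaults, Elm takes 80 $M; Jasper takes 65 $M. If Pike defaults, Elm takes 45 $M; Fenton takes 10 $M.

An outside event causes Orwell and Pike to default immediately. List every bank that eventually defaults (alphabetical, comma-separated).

Round 1 — Orwell, Pike default (initial).
  Elm: +80+45 → 125 ≥ 90
  Fenton: +10 → 10 < 50
  Jasper: +65 → 65 ≥ 60
Round 2 — Elm, Jasper default.
  Grove: +80+70 → 150 ≥ 50
Round 3 — Grove defaults.
  Fenton: +30 → 40 < 50
No further defaults.

Elm, Grove, Jasper, Orwell, Pike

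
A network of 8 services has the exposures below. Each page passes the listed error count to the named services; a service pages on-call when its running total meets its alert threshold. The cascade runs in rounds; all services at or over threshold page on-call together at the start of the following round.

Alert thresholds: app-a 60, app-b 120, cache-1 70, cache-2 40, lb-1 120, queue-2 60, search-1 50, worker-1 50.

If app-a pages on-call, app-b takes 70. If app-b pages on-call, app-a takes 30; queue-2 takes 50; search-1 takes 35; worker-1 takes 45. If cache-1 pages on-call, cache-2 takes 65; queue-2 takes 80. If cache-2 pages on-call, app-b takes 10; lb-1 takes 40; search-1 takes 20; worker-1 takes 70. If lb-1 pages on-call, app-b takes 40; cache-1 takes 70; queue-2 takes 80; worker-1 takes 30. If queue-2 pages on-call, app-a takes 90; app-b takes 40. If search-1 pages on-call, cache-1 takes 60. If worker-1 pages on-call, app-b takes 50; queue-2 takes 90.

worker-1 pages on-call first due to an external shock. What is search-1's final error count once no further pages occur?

35

Round 1 — worker-1 pages on-call (initial).
  app-b: +50 → 50 < 120
  queue-2: +90 → 90 ≥ 60
Round 2 — queue-2 pages on-call.
  app-a: +90 → 90 ≥ 60
  app-b: +40 → 90 < 120
Round 3 — app-a pages on-call.
  app-b: +70 → 160 ≥ 120
Round 4 — app-b pages on-call.
  search-1: +35 → 35 < 50
No further pages.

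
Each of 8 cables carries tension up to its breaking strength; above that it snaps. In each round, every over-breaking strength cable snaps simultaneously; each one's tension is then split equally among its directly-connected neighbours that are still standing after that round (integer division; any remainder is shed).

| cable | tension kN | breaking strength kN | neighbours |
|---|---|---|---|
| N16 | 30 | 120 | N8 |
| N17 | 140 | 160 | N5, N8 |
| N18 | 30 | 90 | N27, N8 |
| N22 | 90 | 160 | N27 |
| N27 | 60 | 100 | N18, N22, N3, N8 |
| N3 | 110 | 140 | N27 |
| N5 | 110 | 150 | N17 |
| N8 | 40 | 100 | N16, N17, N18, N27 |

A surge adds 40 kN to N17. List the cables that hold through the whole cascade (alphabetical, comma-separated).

N16, N22

Round 1 — N17 at 180 > 160. N17 snaps.
  N17 sheds 180 kN to N5, N8: 90 each.
    N5: 110+90 = 200 > 150
    N8: 40+90 = 130 > 100
Round 2 — N5, N8 snap.
  N5 sheds 200 kN: no online neighbours, lost.
  N8 sheds 130 kN to N16, N18, N27: 43 each (1 lost).
    N16: 30+43 = 73 ≤ 120
    N18: 30+43 = 73 ≤ 90
    N27: 60+43 = 103 > 100
Round 3 — N27 snaps.
  N27 sheds 103 kN to N18, N22, N3: 34 each (1 lost).
    N18: 73+34 = 107 > 90
    N22: 90+34 = 124 ≤ 160
    N3: 110+34 = 144 > 140
Round 4 — N18, N3 snap.
  N18 sheds 107 kN: no online neighbours, lost.
  N3 sheds 144 kN: no online neighbours, lost.
No further breaks.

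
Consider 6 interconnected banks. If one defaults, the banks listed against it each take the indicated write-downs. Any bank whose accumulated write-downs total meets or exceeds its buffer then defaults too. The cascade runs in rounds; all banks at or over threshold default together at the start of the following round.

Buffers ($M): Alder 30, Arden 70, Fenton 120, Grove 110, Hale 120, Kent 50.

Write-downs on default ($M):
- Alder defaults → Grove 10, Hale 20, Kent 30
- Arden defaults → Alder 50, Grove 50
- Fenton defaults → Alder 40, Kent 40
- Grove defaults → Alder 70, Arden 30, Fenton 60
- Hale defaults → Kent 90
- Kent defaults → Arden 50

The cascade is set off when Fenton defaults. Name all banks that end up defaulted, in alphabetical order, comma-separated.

Alder, Fenton, Kent

Round 1 — Fenton defaults (initial).
  Alder: +40 → 40 ≥ 30
  Kent: +40 → 40 < 50
Round 2 — Alder defaults.
  Grove: +10 → 10 < 110
  Hale: +20 → 20 < 120
  Kent: +30 → 70 ≥ 50
Round 3 — Kent defaults.
  Arden: +50 → 50 < 70
No further defaults.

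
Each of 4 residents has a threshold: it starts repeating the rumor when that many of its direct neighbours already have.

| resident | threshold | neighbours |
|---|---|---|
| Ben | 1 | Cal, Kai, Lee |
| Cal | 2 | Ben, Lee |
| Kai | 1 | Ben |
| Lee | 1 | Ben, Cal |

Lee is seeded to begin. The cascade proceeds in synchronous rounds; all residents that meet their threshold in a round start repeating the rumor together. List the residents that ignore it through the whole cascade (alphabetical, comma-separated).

none

Round 1 — Lee starts repeating the rumor (initial).
Round 2 — checking thresholds:
  Ben: 1 of 3 neighbours ≥ 1, starts repeating the rumor.
  Cal: 1 of 2 neighbours < 2, holds.
Round 3 — checking thresholds:
  Cal: 2 of 2 neighbours ≥ 2, starts repeating the rumor.
  Kai: 1 of 1 neighbours ≥ 1, starts repeating the rumor.
Round 4 — no new spreads; cascade stops.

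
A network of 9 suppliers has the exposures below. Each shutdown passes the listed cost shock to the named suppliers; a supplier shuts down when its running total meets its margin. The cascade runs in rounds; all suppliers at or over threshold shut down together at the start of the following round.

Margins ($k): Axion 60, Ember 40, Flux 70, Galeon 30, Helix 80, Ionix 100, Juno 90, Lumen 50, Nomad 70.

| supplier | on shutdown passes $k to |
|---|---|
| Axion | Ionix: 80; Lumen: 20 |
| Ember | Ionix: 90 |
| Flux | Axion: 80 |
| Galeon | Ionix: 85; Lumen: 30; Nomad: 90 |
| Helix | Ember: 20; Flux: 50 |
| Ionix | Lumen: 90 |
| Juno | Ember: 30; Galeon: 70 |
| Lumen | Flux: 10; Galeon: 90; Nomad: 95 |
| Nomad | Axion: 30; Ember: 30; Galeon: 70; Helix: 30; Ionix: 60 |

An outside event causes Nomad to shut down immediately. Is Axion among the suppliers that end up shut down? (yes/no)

no

Round 1 — Nomad shuts down (initial).
  Axion: +30 → 30 < 60
  Ember: +30 → 30 < 40
  Galeon: +70 → 70 ≥ 30
  Helix: +30 → 30 < 80
  Ionix: +60 → 60 < 100
Round 2 — Galeon shuts down.
  Ionix: +85 → 145 ≥ 100
  Lumen: +30 → 30 < 50
Round 3 — Ionix shuts down.
  Lumen: +90 → 120 ≥ 50
Round 4 — Lumen shuts down.
  Flux: +10 → 10 < 70
No further shutdowns.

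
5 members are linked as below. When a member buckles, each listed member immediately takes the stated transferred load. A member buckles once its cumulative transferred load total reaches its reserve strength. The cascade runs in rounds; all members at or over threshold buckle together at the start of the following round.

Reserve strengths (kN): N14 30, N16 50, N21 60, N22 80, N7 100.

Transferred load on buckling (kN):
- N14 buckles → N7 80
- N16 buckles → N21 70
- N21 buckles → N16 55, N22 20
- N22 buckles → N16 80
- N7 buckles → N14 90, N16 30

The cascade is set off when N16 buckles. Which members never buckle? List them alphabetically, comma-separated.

N14, N22, N7

Round 1 — N16 buckles (initial).
  N21: +70 → 70 ≥ 60
Round 2 — N21 buckles.
  N22: +20 → 20 < 80
No further bucklings.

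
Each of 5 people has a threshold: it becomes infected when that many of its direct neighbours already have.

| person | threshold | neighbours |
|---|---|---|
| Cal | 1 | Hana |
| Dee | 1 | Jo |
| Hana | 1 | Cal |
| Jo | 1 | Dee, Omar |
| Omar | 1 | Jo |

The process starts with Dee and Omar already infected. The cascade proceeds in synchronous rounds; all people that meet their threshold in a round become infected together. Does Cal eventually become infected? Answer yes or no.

no

Round 1 — Dee, Omar become infected (initial).
Round 2 — checking thresholds:
  Jo: 2 of 2 neighbours ≥ 1, becomes infected.
Round 3 — no new infections; cascade stops.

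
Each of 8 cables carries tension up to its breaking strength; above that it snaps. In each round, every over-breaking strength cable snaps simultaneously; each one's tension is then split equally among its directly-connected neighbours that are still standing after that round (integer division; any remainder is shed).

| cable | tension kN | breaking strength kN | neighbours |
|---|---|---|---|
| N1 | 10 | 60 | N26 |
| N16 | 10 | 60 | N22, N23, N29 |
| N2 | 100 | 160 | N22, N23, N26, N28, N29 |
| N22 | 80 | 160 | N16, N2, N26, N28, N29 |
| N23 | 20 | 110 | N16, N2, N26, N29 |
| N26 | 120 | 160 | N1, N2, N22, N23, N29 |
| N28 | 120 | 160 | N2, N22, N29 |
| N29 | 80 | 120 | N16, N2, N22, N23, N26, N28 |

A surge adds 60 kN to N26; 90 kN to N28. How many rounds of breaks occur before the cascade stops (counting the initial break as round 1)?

3

Round 1 — N26 at 180 > 160; N28 at 210 > 160. N26, N28 snap.
  N26 sheds 180 kN to N1, N2, N22, N23, N29: 36 each.
    N1: 10+36 = 46 ≤ 60
    N2: 100+36 = 136 ≤ 160
    N22: 80+36 = 116 ≤ 160
    N23: 20+36 = 56 ≤ 110
    N29: 80+36 = 116 ≤ 120
  N28 sheds 210 kN to N2, N22, N29: 70 each.
    N2: 136+70 = 206 > 160
    N22: 116+70 = 186 > 160
    N29: 116+70 = 186 > 120
Round 2 — N2, N22, N29 snap.
  N2 sheds 206 kN to N23: 206 each.
    N23: 56+206 = 262 > 110
  N22 sheds 186 kN to N16: 186 each.
    N16: 10+186 = 196 > 60
  N29 sheds 186 kN to N16, N23: 93 each.
    N16: 196+93 = 289 > 60
    N23: 262+93 = 355 > 110
Round 3 — N16, N23 snap.
  N16 sheds 289 kN: no online neighbours, lost.
  N23 sheds 355 kN: no online neighbours, lost.
No further breaks.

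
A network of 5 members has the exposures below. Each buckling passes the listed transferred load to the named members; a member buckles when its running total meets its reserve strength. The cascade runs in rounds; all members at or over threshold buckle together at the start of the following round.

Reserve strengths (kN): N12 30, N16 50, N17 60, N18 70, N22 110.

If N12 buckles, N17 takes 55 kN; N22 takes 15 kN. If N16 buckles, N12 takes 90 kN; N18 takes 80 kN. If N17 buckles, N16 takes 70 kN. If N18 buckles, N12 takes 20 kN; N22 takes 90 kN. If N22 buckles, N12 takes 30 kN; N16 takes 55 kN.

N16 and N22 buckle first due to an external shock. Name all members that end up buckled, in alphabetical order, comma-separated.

N12, N16, N18, N22

Round 1 — N16, N22 buckle (initial).
  N12: +90+30 → 120 ≥ 30
  N18: +80 → 80 ≥ 70
Round 2 — N12, N18 buckle.
  N17: +55 → 55 < 60
No further bucklings.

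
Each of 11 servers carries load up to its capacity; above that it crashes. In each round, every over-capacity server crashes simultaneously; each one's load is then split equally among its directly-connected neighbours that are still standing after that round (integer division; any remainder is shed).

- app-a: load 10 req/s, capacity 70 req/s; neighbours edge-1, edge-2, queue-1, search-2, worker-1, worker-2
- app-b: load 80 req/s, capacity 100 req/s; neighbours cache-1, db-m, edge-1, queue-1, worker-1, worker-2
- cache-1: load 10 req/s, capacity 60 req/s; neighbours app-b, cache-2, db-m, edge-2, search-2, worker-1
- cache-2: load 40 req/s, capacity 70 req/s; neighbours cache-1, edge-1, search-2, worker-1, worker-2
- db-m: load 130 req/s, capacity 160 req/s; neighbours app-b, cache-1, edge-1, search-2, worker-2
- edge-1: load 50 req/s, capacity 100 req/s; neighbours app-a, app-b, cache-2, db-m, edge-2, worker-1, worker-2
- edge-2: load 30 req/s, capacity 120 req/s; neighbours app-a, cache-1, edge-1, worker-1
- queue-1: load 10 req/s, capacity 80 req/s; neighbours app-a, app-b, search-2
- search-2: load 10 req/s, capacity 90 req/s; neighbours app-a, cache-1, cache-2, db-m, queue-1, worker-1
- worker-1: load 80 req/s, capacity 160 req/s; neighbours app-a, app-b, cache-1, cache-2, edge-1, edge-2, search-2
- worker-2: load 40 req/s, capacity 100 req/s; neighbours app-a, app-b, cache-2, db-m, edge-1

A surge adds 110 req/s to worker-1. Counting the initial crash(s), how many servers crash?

2

Round 1 — worker-1 at 190 > 160. worker-1 crashes.
  worker-1 sheds 190 req/s to app-a, app-b, cache-1, cache-2, edge-1, edge-2, search-2: 27 each (1 lost).
    app-a: 10+27 = 37 ≤ 70
    app-b: 80+27 = 107 > 100
    cache-1: 10+27 = 37 ≤ 60
    cache-2: 40+27 = 67 ≤ 70
    edge-1: 50+27 = 77 ≤ 100
    edge-2: 30+27 = 57 ≤ 120
    search-2: 10+27 = 37 ≤ 90
Round 2 — app-b crashes.
  app-b sheds 107 req/s to cache-1, db-m, edge-1, queue-1, worker-2: 21 each (2 lost).
    cache-1: 37+21 = 58 ≤ 60
    db-m: 130+21 = 151 ≤ 160
    edge-1: 77+21 = 98 ≤ 100
    queue-1: 10+21 = 31 ≤ 80
    worker-2: 40+21 = 61 ≤ 100
No further crashes.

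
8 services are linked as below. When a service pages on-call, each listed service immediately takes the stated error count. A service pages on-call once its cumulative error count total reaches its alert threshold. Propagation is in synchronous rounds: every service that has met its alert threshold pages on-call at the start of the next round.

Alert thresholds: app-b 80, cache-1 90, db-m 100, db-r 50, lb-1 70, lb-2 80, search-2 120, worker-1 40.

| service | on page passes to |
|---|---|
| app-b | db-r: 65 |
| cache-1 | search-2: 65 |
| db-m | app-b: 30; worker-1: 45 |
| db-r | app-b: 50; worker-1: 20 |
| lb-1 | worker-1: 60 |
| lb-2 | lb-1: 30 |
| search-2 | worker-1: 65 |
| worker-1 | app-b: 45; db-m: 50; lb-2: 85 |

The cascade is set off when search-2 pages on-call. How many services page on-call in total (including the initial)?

3

Round 1 — search-2 pages on-call (initial).
  worker-1: +65 → 65 ≥ 40
Round 2 — worker-1 pages on-call.
  app-b: +45 → 45 < 80
  db-m: +50 → 50 < 100
  lb-2: +85 → 85 ≥ 80
Round 3 — lb-2 pages on-call.
  lb-1: +30 → 30 < 70
No further pages.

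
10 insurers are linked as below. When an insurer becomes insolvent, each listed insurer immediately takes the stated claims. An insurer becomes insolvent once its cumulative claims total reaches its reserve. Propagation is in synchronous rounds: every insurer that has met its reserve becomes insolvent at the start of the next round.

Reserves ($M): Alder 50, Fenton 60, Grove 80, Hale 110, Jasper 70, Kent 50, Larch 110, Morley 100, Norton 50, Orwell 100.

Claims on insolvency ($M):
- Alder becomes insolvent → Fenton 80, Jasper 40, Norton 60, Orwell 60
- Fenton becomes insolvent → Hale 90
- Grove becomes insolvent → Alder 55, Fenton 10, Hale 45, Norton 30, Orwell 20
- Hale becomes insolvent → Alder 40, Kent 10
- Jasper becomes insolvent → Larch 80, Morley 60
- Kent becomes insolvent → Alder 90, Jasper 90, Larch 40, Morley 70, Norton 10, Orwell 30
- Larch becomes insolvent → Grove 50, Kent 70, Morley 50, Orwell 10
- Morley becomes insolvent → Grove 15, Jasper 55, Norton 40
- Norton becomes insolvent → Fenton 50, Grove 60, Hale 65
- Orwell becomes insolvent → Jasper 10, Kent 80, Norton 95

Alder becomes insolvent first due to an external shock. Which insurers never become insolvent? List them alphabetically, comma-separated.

Round 1 — Alder becomes insolvent (initial).
  Fenton: +80 → 80 ≥ 60
  Jasper: +40 → 40 < 70
  Norton: +60 → 60 ≥ 50
  Orwell: +60 → 60 < 100
Round 2 — Fenton, Norton become insolvent.
  Grove: +60 → 60 < 80
  Hale: +90+65 → 155 ≥ 110
Round 3 — Hale becomes insolvent.
  Kent: +10 → 10 < 50
No further insolvencies.

Grove, Jasper, Kent, Larch, Morley, Orwell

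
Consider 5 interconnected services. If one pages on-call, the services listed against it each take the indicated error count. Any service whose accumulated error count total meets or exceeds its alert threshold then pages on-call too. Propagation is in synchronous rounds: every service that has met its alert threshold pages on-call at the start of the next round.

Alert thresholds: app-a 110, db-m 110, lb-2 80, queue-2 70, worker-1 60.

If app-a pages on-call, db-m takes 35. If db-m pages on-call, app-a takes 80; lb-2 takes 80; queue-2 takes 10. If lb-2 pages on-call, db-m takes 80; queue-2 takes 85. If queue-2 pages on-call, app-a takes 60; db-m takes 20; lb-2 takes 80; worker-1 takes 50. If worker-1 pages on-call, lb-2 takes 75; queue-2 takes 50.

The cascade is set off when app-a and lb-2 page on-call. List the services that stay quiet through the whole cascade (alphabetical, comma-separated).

Round 1 — app-a, lb-2 page on-call (initial).
  db-m: +35+80 → 115 ≥ 110
  queue-2: +85 → 85 ≥ 70
Round 2 — db-m, queue-2 page on-call.
  worker-1: +50 → 50 < 60
No further pages.

worker-1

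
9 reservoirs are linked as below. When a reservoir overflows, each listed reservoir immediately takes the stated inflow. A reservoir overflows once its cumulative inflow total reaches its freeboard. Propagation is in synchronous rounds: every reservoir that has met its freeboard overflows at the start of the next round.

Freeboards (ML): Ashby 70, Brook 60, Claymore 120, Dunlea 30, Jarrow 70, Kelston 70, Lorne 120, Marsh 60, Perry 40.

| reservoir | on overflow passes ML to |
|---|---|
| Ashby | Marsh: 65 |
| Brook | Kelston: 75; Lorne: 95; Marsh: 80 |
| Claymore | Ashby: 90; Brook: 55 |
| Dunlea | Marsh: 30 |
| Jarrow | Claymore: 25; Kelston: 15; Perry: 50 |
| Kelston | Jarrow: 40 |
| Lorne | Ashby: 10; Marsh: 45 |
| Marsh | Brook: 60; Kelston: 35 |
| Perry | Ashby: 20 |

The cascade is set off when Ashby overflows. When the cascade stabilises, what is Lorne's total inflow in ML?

Round 1 — Ashby overflows (initial).
  Marsh: +65 → 65 ≥ 60
Round 2 — Marsh overflows.
  Brook: +60 → 60 ≥ 60
  Kelston: +35 → 35 < 70
Round 3 — Brook overflows.
  Kelston: +75 → 110 ≥ 70
  Lorne: +95 → 95 < 120
Round 4 — Kelston overflows.
  Jarrow: +40 → 40 < 70
No further overflows.

95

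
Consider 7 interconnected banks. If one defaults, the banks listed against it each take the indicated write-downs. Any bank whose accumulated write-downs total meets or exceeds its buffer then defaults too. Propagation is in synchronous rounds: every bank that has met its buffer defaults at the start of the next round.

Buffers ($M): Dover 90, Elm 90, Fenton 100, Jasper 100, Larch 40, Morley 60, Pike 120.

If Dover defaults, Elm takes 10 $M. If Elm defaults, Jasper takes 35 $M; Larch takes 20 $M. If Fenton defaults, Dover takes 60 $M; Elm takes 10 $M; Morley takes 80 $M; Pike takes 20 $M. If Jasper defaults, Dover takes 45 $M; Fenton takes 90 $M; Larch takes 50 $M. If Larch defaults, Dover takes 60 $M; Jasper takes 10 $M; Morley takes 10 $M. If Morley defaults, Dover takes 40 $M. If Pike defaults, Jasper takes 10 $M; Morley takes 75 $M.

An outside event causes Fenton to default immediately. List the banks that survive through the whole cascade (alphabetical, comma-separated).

Round 1 — Fenton defaults (initial).
  Dover: +60 → 60 < 90
  Elm: +10 → 10 < 90
  Morley: +80 → 80 ≥ 60
  Pike: +20 → 20 < 120
Round 2 — Morley defaults.
  Dover: +40 → 100 ≥ 90
Round 3 — Dover defaults.
  Elm: +10 → 20 < 90
No further defaults.

Elm, Jasper, Larch, Pike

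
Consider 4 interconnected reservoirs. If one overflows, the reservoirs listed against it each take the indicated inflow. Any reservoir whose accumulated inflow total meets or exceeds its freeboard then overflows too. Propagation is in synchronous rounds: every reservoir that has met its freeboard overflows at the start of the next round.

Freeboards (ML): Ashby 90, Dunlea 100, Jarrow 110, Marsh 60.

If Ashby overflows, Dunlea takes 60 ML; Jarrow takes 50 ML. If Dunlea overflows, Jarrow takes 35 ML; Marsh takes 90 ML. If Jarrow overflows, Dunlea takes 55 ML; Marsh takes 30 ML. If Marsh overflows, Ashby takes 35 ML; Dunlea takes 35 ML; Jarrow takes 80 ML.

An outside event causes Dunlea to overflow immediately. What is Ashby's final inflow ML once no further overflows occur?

35

Round 1 — Dunlea overflows (initial).
  Jarrow: +35 → 35 < 110
  Marsh: +90 → 90 ≥ 60
Round 2 — Marsh overflows.
  Ashby: +35 → 35 < 90
  Jarrow: +80 → 115 ≥ 110
Round 3 — Jarrow overflows.
No further overflows.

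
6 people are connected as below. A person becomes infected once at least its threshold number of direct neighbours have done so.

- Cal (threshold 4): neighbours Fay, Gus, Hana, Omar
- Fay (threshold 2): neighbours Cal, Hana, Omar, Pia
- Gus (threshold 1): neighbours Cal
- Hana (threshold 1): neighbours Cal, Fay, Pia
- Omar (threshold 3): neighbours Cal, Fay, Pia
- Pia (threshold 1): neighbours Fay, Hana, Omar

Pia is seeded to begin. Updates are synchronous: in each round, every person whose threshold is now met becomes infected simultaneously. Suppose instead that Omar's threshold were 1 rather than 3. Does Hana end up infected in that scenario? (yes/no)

yes

With Omar's threshold at 1:
Round 1 — Pia becomes infected (initial).
Round 2 — checking thresholds:
  Fay: 1 of 4 neighbours < 2, below threshold.
  Hana: 1 of 3 neighbours ≥ 1, becomes infected.
  Omar: 1 of 3 neighbours ≥ 1, becomes infected.
Round 3 — checking thresholds:
  Cal: 2 of 4 neighbours < 4, below threshold.
  Fay: 3 of 4 neighbours ≥ 2, becomes infected.
Round 4 — no new infections; cascade stops.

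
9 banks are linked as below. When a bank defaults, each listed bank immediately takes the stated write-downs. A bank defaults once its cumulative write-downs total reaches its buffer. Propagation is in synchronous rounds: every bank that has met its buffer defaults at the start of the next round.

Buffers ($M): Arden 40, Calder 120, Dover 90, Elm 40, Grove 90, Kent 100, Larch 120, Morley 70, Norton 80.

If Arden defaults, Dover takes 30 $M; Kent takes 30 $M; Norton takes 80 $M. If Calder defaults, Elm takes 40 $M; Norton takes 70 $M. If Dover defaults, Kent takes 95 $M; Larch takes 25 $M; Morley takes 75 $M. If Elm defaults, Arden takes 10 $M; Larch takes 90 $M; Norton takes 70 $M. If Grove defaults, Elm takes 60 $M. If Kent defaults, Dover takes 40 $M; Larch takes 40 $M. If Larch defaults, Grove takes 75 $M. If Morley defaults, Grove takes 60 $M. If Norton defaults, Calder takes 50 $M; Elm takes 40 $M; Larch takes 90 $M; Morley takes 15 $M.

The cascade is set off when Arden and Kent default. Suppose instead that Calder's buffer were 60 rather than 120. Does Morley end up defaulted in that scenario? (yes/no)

With Calder's buffer at 60:
Round 1 — Arden, Kent default (initial).
  Dover: +30+40 → 70 < 90
  Larch: +40 → 40 < 120
  Norton: +80 → 80 ≥ 80
Round 2 — Norton defaults.
  Calder: +50 → 50 < 60
  Elm: +40 → 40 ≥ 40
  Larch: +90 → 130 ≥ 120
  Morley: +15 → 15 < 70
Round 3 — Elm, Larch default.
  Grove: +75 → 75 < 90
No further defaults.

no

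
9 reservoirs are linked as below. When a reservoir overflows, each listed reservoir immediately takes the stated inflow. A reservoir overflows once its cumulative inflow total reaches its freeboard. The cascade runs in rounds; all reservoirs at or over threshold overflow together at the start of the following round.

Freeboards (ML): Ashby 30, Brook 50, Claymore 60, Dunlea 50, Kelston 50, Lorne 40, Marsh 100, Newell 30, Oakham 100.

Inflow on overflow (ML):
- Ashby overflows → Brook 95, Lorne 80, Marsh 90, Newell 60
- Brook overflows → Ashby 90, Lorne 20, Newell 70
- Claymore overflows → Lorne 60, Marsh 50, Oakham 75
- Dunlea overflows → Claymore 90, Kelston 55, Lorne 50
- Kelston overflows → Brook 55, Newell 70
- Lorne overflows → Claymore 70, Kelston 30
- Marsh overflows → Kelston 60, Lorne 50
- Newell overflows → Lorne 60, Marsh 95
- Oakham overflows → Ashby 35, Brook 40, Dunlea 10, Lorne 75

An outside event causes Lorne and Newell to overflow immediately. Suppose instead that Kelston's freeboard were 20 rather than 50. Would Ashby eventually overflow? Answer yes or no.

With Kelston's freeboard at 20:
Round 1 — Lorne, Newell overflow (initial).
  Claymore: +70 → 70 ≥ 60
  Kelston: +30 → 30 ≥ 20
  Marsh: +95 → 95 < 100
Round 2 — Claymore, Kelston overflow.
  Brook: +55 → 55 ≥ 50
  Marsh: +50 → 145 ≥ 100
  Oakham: +75 → 75 < 100
Round 3 — Brook, Marsh overflow.
  Ashby: +90 → 90 ≥ 30
Round 4 — Ashby overflows.
No further overflows.

yes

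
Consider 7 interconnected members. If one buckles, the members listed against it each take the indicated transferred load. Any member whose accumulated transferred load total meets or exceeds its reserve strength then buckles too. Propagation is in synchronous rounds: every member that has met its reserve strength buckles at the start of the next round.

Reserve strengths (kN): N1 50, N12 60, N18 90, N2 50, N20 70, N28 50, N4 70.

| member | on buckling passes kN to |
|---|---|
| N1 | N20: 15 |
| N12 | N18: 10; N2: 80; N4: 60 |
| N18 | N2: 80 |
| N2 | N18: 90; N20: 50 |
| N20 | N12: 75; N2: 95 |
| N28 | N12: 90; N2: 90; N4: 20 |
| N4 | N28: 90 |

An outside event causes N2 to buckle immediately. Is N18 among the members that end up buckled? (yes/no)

Round 1 — N2 buckles (initial).
  N18: +90 → 90 ≥ 90
  N20: +50 → 50 < 70
Round 2 — N18 buckles.
No further bucklings.

yes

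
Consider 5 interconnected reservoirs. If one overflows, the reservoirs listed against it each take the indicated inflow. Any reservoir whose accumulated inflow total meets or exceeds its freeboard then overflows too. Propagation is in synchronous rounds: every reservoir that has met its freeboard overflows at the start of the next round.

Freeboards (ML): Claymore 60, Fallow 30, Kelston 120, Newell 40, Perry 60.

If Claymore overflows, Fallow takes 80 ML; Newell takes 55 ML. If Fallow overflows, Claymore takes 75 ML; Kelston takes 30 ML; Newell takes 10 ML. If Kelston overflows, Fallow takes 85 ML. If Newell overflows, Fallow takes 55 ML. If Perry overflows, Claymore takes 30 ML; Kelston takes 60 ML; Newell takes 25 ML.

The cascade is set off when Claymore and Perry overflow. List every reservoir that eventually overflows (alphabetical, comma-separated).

Round 1 — Claymore, Perry overflow (initial).
  Fallow: +80 → 80 ≥ 30
  Kelston: +60 → 60 < 120
  Newell: +55+25 → 80 ≥ 40
Round 2 — Fallow, Newell overflow.
  Kelston: +30 → 90 < 120
No further overflows.

Claymore, Fallow, Newell, Perry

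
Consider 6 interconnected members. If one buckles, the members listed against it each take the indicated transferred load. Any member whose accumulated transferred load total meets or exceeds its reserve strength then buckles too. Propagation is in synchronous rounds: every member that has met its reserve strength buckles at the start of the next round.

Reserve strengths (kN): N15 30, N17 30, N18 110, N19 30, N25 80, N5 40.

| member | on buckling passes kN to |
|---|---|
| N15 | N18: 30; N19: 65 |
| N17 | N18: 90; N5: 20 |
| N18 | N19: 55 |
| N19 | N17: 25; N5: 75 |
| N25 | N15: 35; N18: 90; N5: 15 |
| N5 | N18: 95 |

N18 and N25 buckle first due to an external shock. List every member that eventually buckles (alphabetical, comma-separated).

N15, N18, N19, N25, N5

Round 1 — N18, N25 buckle (initial).
  N15: +35 → 35 ≥ 30
  N19: +55 → 55 ≥ 30
  N5: +15 → 15 < 40
Round 2 — N15, N19 buckle.
  N17: +25 → 25 < 30
  N5: +75 → 90 ≥ 40
Round 3 — N5 buckles.
No further bucklings.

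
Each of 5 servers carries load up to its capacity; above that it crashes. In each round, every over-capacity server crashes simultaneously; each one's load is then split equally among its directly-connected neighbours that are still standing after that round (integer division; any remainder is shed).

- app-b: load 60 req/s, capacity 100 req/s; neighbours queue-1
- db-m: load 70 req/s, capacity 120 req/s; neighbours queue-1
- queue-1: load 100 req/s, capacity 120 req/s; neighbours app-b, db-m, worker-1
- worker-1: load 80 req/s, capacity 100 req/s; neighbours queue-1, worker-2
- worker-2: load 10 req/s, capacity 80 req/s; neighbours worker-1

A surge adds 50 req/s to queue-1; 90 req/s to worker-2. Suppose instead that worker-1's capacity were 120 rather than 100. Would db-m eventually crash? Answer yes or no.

With worker-1's capacity at 120:
Round 1 — queue-1 at 150 > 120; worker-2 at 100 > 80. queue-1, worker-2 crash.
  queue-1 sheds 150 req/s to app-b, db-m, worker-1: 50 each.
    app-b: 60+50 = 110 > 100
    db-m: 70+50 = 120 ≤ 120
    worker-1: 80+50 = 130 > 120
  worker-2 sheds 100 req/s to worker-1: 100 each.
    worker-1: 130+100 = 230 > 120
Round 2 — app-b, worker-1 crash.
  app-b sheds 110 req/s: no online neighbours, lost.
  worker-1 sheds 230 req/s: no online neighbours, lost.
No further crashes.

no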